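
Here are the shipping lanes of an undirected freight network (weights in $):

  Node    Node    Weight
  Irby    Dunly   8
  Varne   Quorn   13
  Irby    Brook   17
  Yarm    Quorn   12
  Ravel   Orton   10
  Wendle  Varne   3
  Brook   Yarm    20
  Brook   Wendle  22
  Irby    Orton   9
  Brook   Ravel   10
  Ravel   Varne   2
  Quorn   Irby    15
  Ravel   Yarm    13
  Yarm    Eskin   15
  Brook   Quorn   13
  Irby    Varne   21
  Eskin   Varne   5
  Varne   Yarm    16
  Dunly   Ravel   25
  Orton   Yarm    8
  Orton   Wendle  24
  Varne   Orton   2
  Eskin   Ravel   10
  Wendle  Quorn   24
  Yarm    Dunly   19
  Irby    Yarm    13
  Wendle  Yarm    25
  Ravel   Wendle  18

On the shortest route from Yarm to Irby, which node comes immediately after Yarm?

Enumerating some paths:
Yarm–Ravel–Varne–Orton–Irby: 13+2+2+9 = 26
Yarm–Irby: 13 = 13
Yarm–Quorn–Irby: 12+15 = 27
Yarm–Orton–Irby: 8+9 = 17
Cheapest is Yarm–Irby at $13.
So from Yarm the first move is to Irby.

Irby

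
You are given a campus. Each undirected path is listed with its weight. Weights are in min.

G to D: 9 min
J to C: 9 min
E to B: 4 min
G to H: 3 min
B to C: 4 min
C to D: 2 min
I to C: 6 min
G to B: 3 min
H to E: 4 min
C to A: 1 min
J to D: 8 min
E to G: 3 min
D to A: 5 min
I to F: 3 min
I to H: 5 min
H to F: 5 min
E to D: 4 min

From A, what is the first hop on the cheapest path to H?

C

Compare a few routes:
A–C–D–E–H: 1+2+4+4 = 11
A–D–E–H: 5+4+4 = 13
A–C–I–H: 1+6+5 = 12
Cheapest is A–C–D–E–H at 11 min.
So from A the first move is to C.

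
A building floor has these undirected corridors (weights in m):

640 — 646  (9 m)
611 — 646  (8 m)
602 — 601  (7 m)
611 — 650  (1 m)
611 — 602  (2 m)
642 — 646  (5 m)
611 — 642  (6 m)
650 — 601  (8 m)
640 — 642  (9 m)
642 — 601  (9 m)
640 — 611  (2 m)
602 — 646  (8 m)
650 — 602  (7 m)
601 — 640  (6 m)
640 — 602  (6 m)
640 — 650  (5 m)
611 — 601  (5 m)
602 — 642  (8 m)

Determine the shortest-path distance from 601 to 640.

6 m

Compare a few routes:
601 → 640: 6 = 6
601 → 611 → 640: 5+2 = 7
Cheapest is 601 → 640 at 6 m.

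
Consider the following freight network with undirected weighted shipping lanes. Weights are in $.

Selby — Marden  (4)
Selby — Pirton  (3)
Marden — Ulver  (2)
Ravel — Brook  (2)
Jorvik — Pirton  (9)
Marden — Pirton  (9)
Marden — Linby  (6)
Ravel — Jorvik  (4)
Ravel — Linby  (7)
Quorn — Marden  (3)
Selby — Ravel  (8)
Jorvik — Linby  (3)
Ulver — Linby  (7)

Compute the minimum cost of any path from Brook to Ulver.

$16

Settle nodes by increasing distance from Brook:
Brook: 0
Ravel: 2  (via Brook)
Jorvik: 6  (via Ravel)
Linby: 9  (via Ravel)
Selby: 10  (via Ravel)
Pirton: 13  (via Selby)
Marden: 14  (via Selby)
Ulver: 16  (via Linby)
Shortest route: Brook–Ravel–Linby–Ulver = $16.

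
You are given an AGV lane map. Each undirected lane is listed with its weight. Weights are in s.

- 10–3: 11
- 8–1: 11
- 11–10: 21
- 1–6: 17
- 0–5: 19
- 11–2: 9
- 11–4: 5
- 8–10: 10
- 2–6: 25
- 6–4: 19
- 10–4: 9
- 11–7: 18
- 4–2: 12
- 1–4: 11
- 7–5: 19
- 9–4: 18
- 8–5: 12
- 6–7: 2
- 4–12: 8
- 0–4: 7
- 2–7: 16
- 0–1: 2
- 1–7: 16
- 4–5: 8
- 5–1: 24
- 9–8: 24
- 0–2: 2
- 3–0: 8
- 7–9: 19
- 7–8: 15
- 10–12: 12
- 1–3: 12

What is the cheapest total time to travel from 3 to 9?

Candidate routes:
3 - 0 - 1 - 4 - 9: 8+2+11+18 = 39
3 - 0 - 4 - 9: 8+7+18 = 33
3 - 10 - 4 - 9: 11+9+18 = 38
The minimum is 33 s via 3 - 0 - 4 - 9.

33 s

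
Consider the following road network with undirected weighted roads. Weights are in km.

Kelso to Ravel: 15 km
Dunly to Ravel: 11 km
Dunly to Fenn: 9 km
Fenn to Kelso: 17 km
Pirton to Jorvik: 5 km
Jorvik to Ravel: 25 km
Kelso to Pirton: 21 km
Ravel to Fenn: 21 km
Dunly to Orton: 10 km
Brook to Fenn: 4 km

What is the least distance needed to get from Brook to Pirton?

Candidate routes:
Brook–Fenn–Kelso–Pirton: 4+17+21 = 42
Brook–Fenn–Dunly–Ravel–Jorvik–Pirton: 4+9+11+25+5 = 54
Cheapest is Brook–Fenn–Kelso–Pirton at 42 km.

42 km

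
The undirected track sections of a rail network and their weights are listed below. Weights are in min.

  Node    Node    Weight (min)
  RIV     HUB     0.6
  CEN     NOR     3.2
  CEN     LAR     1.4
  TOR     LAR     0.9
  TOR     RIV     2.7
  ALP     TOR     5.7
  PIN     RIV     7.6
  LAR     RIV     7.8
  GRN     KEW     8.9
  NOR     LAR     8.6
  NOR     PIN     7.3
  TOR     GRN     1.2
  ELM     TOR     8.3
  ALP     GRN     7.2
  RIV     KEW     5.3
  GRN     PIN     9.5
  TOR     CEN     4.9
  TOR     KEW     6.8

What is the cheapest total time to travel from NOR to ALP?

11.2 min

Settle nodes by increasing distance from NOR:
NOR: 0
CEN: 3.2  (via NOR)
LAR: 4.6  (via CEN)
TOR: 5.5  (via LAR)
GRN: 6.7  (via TOR)
PIN: 7.3  (via NOR)
RIV: 8.2  (via TOR)
HUB: 8.8  (via RIV)
ALP: 11.2  (via TOR)
Shortest route: NOR → CEN → LAR → TOR → ALP = 11.2 min.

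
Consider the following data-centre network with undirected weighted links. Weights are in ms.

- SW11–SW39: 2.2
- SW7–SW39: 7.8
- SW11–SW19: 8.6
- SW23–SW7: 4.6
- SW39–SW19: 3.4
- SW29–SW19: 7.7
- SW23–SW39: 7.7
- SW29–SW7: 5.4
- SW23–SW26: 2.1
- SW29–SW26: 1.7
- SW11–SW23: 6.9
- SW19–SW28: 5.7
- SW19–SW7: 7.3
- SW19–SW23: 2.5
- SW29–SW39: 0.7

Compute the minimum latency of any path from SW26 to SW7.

6.7 ms

Enumerating some paths:
SW26–SW23–SW7: 2.1+4.6 = 6.7
SW26–SW29–SW7: 1.7+5.4 = 7.1
The minimum is 6.7 ms via SW26–SW23–SW7.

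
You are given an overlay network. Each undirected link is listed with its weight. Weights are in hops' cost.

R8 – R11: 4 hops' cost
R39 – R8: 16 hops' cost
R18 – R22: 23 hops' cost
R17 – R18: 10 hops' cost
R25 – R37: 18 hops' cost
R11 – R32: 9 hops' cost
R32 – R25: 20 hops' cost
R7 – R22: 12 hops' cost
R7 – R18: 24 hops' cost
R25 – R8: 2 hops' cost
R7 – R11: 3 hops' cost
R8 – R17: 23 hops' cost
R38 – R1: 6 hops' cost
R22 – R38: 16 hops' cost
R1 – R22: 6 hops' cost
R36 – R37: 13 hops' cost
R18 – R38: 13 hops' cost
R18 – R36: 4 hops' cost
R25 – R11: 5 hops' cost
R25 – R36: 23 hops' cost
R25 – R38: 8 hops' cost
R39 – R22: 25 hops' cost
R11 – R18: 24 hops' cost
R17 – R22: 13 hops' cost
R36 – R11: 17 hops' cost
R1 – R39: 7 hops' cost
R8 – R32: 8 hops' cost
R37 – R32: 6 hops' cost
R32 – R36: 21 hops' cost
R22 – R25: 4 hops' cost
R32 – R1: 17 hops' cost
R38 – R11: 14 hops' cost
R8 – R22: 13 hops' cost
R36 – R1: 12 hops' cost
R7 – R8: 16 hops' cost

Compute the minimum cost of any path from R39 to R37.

Shortest distances from R39:
R39: 0
R1: 7  (via R39)
R22: 13  (via R1)
R38: 13  (via R1)
R8: 16  (via R39)
R25: 17  (via R22)
R36: 19  (via R1)
R11: 20  (via R8)
R7: 23  (via R11)
R18: 23  (via R36)
R32: 24  (via R1)
R17: 26  (via R22)
R37: 30  (via R32)
Shortest route: R39 → R1 → R32 → R37 = 30 hops' cost.

30 hops' cost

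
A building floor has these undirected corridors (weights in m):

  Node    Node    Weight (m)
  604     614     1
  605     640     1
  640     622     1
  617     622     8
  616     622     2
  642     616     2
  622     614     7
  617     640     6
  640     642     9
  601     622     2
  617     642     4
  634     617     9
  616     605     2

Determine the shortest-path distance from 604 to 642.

12 m

Running Dijkstra from 604:
604: 0
614: 1  (via 604)
622: 8  (via 614)
640: 9  (via 622)
605: 10  (via 640)
616: 10  (via 622)
601: 10  (via 622)
642: 12  (via 616)
Shortest route: 604–614–622–616–642 = 12 m.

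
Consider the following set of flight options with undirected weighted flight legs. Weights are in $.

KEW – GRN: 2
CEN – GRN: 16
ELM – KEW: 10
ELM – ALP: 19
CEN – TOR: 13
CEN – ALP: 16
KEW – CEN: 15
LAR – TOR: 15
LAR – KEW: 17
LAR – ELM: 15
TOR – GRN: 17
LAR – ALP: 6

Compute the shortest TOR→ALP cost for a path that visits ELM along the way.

Best TOR to ELM: TOR → GRN → KEW → ELM costing 29
Shortest ELM→ALP: ELM → ALP = 19
Total via ELM: 29 + 19 = $48.

$48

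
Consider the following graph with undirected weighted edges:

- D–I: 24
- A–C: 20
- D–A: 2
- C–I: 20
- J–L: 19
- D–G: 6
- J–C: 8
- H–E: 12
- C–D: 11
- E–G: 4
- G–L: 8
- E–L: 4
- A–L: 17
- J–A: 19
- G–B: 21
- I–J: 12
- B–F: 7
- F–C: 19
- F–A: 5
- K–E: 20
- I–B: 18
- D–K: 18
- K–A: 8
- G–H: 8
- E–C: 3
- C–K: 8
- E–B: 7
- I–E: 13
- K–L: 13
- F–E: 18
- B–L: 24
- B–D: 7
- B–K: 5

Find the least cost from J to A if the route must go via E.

23

Shortest J→E: J–C–E = 11
Best E to A: E–G–D–A costing 12
Total via E: 11 + 12 = 23.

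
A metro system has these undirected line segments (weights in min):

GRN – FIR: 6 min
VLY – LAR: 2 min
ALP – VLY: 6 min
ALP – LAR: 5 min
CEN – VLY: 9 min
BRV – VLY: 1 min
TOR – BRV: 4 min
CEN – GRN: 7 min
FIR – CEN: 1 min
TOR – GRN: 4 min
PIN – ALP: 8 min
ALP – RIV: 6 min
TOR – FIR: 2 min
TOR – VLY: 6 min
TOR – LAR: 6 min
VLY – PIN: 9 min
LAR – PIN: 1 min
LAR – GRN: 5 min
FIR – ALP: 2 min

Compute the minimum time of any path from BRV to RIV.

13 min

Running Dijkstra from BRV:
BRV: 0
VLY: 1  (via BRV)
LAR: 3  (via VLY)
PIN: 4  (via LAR)
TOR: 4  (via BRV)
FIR: 6  (via TOR)
CEN: 7  (via FIR)
ALP: 7  (via VLY)
GRN: 8  (via LAR)
RIV: 13  (via ALP)
Shortest route: BRV–VLY–ALP–RIV = 13 min.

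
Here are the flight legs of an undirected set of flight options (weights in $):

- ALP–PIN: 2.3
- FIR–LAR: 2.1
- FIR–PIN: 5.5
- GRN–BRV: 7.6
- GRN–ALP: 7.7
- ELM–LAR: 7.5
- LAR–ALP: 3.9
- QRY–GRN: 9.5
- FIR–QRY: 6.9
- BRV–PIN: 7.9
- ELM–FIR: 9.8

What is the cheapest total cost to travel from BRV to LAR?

$14.1

Candidate routes:
BRV - PIN - FIR - LAR: 7.9+5.5+2.1 = 15.5
BRV - PIN - ALP - LAR: 7.9+2.3+3.9 = 14.1
BRV - GRN - ALP - LAR: 7.6+7.7+3.9 = 19.2
Cheapest is BRV - PIN - ALP - LAR at $14.1.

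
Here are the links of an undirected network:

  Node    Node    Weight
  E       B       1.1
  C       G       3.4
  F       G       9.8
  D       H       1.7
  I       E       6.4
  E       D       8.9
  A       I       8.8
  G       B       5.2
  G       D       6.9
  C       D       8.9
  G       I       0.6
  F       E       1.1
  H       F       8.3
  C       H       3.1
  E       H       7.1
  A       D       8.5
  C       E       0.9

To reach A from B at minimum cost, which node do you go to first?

G

Candidate routes:
B - E - C - G - I - A: 1.1+0.9+3.4+0.6+8.8 = 14.8
B - G - I - A: 5.2+0.6+8.8 = 14.6
B - E - C - H - D - A: 1.1+0.9+3.1+1.7+8.5 = 15.3
B - E - I - A: 1.1+6.4+8.8 = 16.3
Cheapest is B - G - I - A at 14.6.
So from B the first move is to G.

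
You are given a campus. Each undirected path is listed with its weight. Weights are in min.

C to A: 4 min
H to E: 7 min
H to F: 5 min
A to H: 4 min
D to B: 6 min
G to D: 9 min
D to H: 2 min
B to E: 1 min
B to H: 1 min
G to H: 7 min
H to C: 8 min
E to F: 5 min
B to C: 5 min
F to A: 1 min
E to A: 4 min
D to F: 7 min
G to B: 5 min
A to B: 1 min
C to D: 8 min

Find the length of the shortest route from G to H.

Shortest distances from G:
G: 0
B: 5  (via G)
A: 6  (via B)
E: 6  (via B)
H: 6  (via B)
Shortest route: G–B–H = 6 min.

6 min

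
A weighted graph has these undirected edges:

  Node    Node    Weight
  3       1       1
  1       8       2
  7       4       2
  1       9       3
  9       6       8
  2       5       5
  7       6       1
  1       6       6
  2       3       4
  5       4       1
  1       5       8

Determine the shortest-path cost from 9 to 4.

Settle nodes by increasing distance from 9:
9: 0
1: 3  (via 9)
3: 4  (via 1)
8: 5  (via 1)
2: 8  (via 3)
6: 8  (via 9)
7: 9  (via 6)
4: 11  (via 7)
Shortest route: 9–6–7–4 = 11.

11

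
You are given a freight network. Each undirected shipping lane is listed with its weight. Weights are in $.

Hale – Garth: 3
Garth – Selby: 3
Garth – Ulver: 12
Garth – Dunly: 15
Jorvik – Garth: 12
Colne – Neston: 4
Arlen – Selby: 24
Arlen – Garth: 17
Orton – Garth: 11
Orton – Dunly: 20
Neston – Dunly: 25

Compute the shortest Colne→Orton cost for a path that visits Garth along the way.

$55

Best Colne to Garth: Colne–Neston–Dunly–Garth costing 44
Best Garth to Orton: Garth–Orton costing 11
Total via Garth: 44 + 11 = $55.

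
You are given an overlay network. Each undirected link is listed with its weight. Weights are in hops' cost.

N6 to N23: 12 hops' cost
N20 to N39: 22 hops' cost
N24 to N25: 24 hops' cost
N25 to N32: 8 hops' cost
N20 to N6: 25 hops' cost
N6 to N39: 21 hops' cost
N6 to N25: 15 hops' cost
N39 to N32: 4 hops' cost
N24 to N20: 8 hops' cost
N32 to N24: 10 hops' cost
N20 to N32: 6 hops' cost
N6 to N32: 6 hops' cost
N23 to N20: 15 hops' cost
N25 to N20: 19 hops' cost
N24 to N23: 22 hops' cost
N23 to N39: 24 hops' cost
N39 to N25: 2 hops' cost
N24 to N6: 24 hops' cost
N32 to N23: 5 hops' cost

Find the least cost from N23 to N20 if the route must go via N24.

23 hops' cost

Best N23 to N24: N23 → N32 → N24 costing 15
Best N24 to N20: N24 → N20 costing 8
Total via N24: 15 + 8 = 23 hops' cost.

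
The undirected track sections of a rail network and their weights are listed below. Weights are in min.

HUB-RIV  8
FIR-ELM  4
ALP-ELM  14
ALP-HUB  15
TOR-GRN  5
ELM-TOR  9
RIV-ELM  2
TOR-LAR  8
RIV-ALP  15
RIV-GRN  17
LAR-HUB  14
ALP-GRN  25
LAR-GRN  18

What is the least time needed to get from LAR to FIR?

21 min

Running Dijkstra from LAR:
LAR: 0
TOR: 8  (via LAR)
GRN: 13  (via TOR)
HUB: 14  (via LAR)
ELM: 17  (via TOR)
RIV: 19  (via ELM)
FIR: 21  (via ELM)
Shortest route: LAR–TOR–ELM–FIR = 21 min.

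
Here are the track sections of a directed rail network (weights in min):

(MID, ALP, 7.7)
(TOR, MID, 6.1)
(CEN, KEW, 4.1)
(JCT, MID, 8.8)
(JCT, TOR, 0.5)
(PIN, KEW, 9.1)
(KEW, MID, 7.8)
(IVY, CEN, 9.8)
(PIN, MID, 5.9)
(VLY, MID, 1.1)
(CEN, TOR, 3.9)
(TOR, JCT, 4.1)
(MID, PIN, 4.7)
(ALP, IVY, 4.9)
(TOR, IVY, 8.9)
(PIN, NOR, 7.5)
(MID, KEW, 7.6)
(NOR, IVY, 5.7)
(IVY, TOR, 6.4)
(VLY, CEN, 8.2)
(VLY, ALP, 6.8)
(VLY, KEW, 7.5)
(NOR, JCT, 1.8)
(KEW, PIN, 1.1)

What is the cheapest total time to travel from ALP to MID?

17.4 min

Candidate routes:
ALP → IVY → CEN → TOR → MID: 4.9+9.8+3.9+6.1 = 24.7
ALP → IVY → TOR → JCT → MID: 4.9+6.4+4.1+8.8 = 24.2
ALP → IVY → TOR → MID: 4.9+6.4+6.1 = 17.4
The minimum is 17.4 min via ALP → IVY → TOR → MID.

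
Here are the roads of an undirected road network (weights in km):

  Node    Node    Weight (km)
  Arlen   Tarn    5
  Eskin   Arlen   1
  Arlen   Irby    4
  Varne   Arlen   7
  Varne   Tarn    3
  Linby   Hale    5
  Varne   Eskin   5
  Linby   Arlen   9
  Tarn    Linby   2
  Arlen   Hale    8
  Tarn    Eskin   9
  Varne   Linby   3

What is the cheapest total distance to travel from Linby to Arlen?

Compare a few routes:
Linby–Tarn–Arlen: 2+5 = 7
Linby–Arlen: 9 = 9
Cheapest is Linby–Tarn–Arlen at 7 km.

7 km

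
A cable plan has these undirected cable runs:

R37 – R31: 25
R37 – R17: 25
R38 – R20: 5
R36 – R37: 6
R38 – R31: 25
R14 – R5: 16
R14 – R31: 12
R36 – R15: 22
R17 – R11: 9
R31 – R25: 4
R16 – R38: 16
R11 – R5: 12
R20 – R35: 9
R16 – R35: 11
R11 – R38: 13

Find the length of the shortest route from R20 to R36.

58

Candidate routes:
R20–R38–R11–R17–R37–R36: 5+13+9+25+6 = 58
R20–R35–R16–R38–R11–R17–R37–R36: 9+11+16+13+9+25+6 = 89
R20–R38–R31–R37–R36: 5+25+25+6 = 61
Cheapest is R20–R38–R11–R17–R37–R36 at 58.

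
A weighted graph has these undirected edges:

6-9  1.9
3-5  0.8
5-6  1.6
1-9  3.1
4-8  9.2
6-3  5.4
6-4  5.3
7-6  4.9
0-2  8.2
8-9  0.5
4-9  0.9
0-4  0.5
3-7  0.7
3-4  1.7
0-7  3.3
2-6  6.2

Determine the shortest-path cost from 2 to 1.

11.2

Settle nodes by increasing distance from 2:
2: 0
6: 6.2  (via 2)
5: 7.8  (via 6)
9: 8.1  (via 6)
0: 8.2  (via 2)
3: 8.6  (via 5)
8: 8.6  (via 9)
4: 8.7  (via 0)
7: 9.3  (via 3)
1: 11.2  (via 9)
Shortest route: 2–6–9–1 = 11.2.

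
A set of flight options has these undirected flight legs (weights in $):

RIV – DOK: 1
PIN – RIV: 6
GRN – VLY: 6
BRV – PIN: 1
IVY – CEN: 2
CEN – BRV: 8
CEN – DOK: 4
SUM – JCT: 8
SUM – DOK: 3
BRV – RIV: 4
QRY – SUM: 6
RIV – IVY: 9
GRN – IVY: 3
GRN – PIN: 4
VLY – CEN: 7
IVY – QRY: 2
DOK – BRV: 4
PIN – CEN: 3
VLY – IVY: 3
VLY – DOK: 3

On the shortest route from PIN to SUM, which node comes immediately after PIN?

BRV

Enumerating some paths:
PIN–CEN–DOK–SUM: 3+4+3 = 10
PIN–BRV–DOK–SUM: 1+4+3 = 8
PIN–BRV–RIV–DOK–SUM: 1+4+1+3 = 9
Cheapest is PIN–BRV–DOK–SUM at $8.
So from PIN the first move is to BRV.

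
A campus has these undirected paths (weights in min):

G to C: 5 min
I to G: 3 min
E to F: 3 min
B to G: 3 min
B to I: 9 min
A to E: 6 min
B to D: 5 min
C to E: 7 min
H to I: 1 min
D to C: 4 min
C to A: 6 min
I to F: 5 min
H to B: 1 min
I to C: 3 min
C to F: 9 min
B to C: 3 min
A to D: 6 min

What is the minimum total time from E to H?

Enumerating some paths:
E–C–I–H: 7+3+1 = 11
E–C–B–H: 7+3+1 = 11
E–F–I–C–B–H: 3+5+3+3+1 = 15
E–F–I–H: 3+5+1 = 9
The minimum is 9 min via E–F–I–H.

9 min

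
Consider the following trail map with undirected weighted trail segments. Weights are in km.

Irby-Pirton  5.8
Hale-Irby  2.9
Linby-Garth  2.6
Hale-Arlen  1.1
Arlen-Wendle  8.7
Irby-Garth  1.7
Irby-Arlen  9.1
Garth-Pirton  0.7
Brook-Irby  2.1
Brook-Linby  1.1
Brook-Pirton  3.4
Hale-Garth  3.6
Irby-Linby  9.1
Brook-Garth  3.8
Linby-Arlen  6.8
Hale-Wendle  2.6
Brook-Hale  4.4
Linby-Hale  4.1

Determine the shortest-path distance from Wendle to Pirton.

Settle nodes by increasing distance from Wendle:
Wendle: 0
Hale: 2.6  (via Wendle)
Arlen: 3.7  (via Hale)
Irby: 5.5  (via Hale)
Garth: 6.2  (via Hale)
Linby: 6.7  (via Hale)
Pirton: 6.9  (via Garth)
Shortest route: Wendle–Hale–Garth–Pirton = 6.9 km.

6.9 km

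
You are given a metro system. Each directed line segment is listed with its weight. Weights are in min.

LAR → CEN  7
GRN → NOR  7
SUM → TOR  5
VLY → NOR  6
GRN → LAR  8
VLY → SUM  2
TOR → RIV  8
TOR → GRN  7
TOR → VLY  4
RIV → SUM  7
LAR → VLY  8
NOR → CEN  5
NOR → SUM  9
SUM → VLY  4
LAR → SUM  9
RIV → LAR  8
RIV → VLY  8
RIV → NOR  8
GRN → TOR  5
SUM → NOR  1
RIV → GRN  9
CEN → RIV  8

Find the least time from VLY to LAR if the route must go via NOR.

Shortest VLY→NOR: VLY → SUM → NOR = 3
Shortest NOR→LAR: NOR → CEN → RIV → LAR = 21
Total via NOR: 3 + 21 = 24 min.

24 min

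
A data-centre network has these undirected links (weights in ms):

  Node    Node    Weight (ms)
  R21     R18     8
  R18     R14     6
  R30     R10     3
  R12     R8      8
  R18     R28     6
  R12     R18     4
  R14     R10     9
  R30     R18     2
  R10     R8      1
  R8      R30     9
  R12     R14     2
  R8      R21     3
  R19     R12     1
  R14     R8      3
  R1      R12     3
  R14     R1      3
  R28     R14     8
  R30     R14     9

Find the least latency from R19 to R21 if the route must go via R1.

Best R19 to R1: R19–R12–R1 costing 4
Shortest R1→R21: R1–R14–R8–R21 = 9
Total via R1: 4 + 9 = 13 ms.

13 ms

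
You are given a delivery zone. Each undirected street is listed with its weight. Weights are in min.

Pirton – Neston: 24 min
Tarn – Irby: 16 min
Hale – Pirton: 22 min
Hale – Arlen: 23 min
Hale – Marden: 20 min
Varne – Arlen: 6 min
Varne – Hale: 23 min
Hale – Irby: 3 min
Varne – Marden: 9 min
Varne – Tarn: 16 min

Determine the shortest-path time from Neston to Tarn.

65 min

Candidate routes:
Neston - Pirton - Hale - Irby - Tarn: 24+22+3+16 = 65
Neston - Pirton - Hale - Marden - Varne - Tarn: 24+22+20+9+16 = 91
Neston - Pirton - Hale - Varne - Tarn: 24+22+23+16 = 85
Cheapest is Neston - Pirton - Hale - Irby - Tarn at 65 min.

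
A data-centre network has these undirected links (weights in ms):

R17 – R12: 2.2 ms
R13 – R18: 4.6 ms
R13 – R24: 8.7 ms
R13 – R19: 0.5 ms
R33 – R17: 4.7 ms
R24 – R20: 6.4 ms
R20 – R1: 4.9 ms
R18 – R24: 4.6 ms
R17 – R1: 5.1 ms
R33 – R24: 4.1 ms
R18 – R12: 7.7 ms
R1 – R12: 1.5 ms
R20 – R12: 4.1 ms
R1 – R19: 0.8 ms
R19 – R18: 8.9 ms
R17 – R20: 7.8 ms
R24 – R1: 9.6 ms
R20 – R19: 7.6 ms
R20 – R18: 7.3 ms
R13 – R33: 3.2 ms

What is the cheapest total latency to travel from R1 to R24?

Compare a few routes:
R1 - R24: 9.6 = 9.6
R1 - R19 - R13 - R33 - R24: 0.8+0.5+3.2+4.1 = 8.6
The minimum is 8.6 ms via R1 - R19 - R13 - R33 - R24.

8.6 ms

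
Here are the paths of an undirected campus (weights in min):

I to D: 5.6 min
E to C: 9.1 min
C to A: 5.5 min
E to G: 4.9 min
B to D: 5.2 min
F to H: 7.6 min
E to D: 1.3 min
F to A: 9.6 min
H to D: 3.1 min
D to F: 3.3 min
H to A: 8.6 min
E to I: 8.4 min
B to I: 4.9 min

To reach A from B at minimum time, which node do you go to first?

Compare a few routes:
B → D → F → A: 5.2+3.3+9.6 = 18.1
B → D → H → A: 5.2+3.1+8.6 = 16.9
The minimum is 16.9 min via B → D → H → A.
So from B the first move is to D.

D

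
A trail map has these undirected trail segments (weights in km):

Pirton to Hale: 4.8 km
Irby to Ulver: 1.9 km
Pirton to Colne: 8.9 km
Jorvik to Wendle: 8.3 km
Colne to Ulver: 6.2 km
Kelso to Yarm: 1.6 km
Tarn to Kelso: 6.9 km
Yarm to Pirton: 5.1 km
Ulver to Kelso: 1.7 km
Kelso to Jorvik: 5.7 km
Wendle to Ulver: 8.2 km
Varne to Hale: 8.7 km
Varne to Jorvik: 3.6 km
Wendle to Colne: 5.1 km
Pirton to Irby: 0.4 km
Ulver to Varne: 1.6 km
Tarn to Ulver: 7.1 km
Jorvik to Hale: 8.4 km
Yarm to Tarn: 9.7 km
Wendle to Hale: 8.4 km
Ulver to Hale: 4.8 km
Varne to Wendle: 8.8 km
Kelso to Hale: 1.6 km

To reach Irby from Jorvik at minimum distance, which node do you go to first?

Candidate routes:
Jorvik → Varne → Ulver → Irby: 3.6+1.6+1.9 = 7.1
Jorvik → Kelso → Ulver → Irby: 5.7+1.7+1.9 = 9.3
Cheapest is Jorvik → Varne → Ulver → Irby at 7.1 km.
So from Jorvik the first move is to Varne.

Varne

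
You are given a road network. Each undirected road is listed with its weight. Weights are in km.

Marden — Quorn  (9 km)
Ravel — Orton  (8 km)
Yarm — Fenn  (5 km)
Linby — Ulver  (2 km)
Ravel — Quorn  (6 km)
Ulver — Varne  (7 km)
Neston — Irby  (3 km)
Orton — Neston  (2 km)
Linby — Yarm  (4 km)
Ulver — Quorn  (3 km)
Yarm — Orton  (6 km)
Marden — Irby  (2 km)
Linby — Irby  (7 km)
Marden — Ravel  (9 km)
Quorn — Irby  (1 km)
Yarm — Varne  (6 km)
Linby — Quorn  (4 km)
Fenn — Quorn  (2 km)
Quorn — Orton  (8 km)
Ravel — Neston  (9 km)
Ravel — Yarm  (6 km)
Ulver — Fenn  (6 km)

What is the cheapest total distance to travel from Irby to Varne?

11 km

Enumerating some paths:
Irby–Quorn–Ulver–Varne: 1+3+7 = 11
Irby–Quorn–Fenn–Yarm–Varne: 1+2+5+6 = 14
Irby–Quorn–Linby–Ulver–Varne: 1+4+2+7 = 14
The minimum is 11 km via Irby–Quorn–Ulver–Varne.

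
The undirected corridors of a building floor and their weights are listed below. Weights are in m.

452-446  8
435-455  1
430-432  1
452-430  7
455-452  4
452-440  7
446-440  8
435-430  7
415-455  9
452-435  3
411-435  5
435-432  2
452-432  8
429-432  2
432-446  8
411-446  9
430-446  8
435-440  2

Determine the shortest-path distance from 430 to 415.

Candidate routes:
430 - 432 - 435 - 452 - 455 - 415: 1+2+3+4+9 = 19
430 - 432 - 435 - 455 - 415: 1+2+1+9 = 13
430 - 435 - 455 - 415: 7+1+9 = 17
Cheapest is 430 - 432 - 435 - 455 - 415 at 13 m.

13 m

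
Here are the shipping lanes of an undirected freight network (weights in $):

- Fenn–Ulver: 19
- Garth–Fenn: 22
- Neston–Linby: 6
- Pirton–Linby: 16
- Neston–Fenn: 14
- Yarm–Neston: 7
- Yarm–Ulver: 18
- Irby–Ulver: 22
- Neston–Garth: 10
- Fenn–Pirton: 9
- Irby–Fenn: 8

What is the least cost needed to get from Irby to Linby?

$28

Shortest distances from Irby:
Irby: 0
Fenn: 8  (via Irby)
Pirton: 17  (via Fenn)
Neston: 22  (via Fenn)
Ulver: 22  (via Irby)
Linby: 28  (via Neston)
Shortest route: Irby → Fenn → Neston → Linby = $28.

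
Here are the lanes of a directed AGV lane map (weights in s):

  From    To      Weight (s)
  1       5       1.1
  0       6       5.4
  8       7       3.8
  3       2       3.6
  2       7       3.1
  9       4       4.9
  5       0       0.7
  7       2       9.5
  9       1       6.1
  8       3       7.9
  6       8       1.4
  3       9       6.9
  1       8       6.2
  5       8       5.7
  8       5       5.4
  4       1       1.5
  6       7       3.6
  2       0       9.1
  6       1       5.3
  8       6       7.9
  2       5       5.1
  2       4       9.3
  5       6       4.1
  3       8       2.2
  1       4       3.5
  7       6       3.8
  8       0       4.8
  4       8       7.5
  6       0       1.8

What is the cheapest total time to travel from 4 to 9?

22.3 s

Running Dijkstra from 4:
4: 0
1: 1.5  (via 4)
5: 2.6  (via 1)
0: 3.3  (via 5)
6: 6.7  (via 5)
8: 7.5  (via 4)
7: 10.3  (via 6)
3: 15.4  (via 8)
2: 19  (via 3)
9: 22.3  (via 3)
Shortest route: 4 → 8 → 3 → 9 = 22.3 s.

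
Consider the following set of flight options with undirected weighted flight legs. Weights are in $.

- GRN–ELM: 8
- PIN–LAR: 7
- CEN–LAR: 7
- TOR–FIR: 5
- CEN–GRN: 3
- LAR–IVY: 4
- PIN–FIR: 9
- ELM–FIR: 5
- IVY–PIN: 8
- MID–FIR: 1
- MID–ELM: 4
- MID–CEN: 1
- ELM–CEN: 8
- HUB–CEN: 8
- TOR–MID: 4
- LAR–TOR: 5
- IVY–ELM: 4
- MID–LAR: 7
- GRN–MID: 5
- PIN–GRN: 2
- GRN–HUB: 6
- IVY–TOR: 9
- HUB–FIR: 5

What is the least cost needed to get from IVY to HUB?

$14

Settle nodes by increasing distance from IVY:
IVY: 0
LAR: 4  (via IVY)
ELM: 4  (via IVY)
MID: 8  (via ELM)
PIN: 8  (via IVY)
FIR: 9  (via ELM)
CEN: 9  (via MID)
TOR: 9  (via IVY)
GRN: 10  (via PIN)
HUB: 14  (via FIR)
Shortest route: IVY–ELM–FIR–HUB = $14.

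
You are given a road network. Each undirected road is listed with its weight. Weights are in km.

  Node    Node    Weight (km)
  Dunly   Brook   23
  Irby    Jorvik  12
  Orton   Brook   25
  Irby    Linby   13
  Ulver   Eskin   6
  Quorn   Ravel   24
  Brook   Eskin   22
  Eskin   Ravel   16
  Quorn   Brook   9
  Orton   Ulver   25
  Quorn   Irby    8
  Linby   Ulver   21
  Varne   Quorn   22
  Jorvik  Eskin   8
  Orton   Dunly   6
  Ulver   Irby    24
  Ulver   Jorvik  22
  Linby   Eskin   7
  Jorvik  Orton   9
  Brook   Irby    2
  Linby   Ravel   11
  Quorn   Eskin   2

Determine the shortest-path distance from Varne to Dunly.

Running Dijkstra from Varne:
Varne: 0
Quorn: 22  (via Varne)
Eskin: 24  (via Quorn)
Irby: 30  (via Quorn)
Ulver: 30  (via Eskin)
Brook: 31  (via Quorn)
Linby: 31  (via Eskin)
Jorvik: 32  (via Eskin)
Ravel: 40  (via Eskin)
Orton: 41  (via Jorvik)
Dunly: 47  (via Orton)
Shortest route: Varne–Quorn–Eskin–Jorvik–Orton–Dunly = 47 km.

47 km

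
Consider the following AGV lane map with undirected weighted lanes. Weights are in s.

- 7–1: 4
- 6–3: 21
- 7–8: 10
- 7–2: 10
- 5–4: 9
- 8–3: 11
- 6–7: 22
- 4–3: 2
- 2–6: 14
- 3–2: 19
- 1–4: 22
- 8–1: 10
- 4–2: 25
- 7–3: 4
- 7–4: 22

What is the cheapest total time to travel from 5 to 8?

22 s

Candidate routes:
5–4–3–8: 9+2+11 = 22
5–4–3–7–8: 9+2+4+10 = 25
5–4–7–8: 9+22+10 = 41
5–4–3–7–1–8: 9+2+4+4+10 = 29
The minimum is 22 s via 5–4–3–8.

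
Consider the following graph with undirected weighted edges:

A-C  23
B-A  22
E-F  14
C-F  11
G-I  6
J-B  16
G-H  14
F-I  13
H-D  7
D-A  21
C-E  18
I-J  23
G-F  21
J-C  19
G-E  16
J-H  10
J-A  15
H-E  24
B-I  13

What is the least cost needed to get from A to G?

Enumerating some paths:
A → B → I → G: 22+13+6 = 41
A → J → H → G: 15+10+14 = 39
A → D → H → G: 21+7+14 = 42
A → J → I → G: 15+23+6 = 44
The minimum is 39 via A → J → H → G.

39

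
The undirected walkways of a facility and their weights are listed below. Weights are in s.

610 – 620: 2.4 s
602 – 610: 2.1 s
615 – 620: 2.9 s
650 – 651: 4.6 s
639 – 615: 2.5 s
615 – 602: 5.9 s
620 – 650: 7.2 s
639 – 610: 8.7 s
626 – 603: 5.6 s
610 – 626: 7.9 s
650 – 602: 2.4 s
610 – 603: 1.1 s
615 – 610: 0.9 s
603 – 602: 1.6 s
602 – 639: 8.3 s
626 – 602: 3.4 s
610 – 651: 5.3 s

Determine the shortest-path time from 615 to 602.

3 s

Enumerating some paths:
615 - 610 - 603 - 602: 0.9+1.1+1.6 = 3.6
615 - 610 - 602: 0.9+2.1 = 3
The minimum is 3 s via 615 - 610 - 602.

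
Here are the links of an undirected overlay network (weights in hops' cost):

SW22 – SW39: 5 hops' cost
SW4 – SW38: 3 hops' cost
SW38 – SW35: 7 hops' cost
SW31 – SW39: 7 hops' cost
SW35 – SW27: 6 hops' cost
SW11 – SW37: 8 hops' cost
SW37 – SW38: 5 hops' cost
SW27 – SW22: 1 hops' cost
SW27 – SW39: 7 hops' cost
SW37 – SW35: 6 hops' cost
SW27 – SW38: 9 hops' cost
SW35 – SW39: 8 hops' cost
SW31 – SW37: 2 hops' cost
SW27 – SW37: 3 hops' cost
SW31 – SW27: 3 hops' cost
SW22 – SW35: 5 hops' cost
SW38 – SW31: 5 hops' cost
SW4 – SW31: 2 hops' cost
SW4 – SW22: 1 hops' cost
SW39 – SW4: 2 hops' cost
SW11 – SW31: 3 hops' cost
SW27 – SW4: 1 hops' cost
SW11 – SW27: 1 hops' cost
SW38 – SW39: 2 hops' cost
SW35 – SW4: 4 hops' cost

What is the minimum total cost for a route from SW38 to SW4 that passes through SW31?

Shortest SW38→SW31: SW38–SW31 = 5
Shortest SW31→SW4: SW31–SW4 = 2
Total via SW31: 5 + 2 = 7 hops' cost.

7 hops' cost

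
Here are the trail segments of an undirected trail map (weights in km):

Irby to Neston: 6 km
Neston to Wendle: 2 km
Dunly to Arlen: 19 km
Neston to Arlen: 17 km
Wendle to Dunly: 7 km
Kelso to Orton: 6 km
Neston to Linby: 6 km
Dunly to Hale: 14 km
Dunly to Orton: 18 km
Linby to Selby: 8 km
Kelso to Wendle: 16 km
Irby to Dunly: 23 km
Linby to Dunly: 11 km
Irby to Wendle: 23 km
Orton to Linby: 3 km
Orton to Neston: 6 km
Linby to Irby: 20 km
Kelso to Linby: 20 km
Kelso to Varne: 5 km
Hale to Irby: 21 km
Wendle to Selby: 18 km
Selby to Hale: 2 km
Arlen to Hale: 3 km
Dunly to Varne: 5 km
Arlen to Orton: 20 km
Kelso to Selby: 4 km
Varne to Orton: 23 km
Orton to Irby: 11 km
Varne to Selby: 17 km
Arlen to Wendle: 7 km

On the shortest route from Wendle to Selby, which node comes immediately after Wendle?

Arlen

Compare a few routes:
Wendle–Neston–Linby–Selby: 2+6+8 = 16
Wendle–Arlen–Hale–Selby: 7+3+2 = 12
The minimum is 12 km via Wendle–Arlen–Hale–Selby.
So from Wendle the first move is to Arlen.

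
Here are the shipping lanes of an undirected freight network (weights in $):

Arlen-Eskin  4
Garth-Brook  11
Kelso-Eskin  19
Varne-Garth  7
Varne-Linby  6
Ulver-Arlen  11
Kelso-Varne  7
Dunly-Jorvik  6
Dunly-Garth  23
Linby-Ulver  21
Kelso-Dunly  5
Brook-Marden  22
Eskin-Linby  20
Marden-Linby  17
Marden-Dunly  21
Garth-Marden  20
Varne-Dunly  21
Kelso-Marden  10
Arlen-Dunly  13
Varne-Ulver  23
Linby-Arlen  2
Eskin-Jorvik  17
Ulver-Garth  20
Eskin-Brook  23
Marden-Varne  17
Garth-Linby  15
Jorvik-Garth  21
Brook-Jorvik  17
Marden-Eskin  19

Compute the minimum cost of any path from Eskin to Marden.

Shortest distances from Eskin:
Eskin: 0
Arlen: 4  (via Eskin)
Linby: 6  (via Arlen)
Varne: 12  (via Linby)
Ulver: 15  (via Arlen)
Jorvik: 17  (via Eskin)
Dunly: 17  (via Arlen)
Kelso: 19  (via Eskin)
Marden: 19  (via Eskin)
Shortest route: Eskin–Marden = $19.

$19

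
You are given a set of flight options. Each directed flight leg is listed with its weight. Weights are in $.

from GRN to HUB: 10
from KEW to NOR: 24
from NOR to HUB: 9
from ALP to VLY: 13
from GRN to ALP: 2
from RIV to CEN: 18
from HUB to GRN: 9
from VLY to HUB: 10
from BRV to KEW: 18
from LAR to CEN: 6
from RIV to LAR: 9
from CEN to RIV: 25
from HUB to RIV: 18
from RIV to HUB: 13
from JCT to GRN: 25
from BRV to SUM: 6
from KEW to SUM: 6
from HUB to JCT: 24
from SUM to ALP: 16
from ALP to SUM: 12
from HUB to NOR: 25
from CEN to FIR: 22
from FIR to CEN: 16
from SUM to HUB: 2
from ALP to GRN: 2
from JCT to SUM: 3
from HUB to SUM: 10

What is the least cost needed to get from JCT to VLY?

Shortest distances from JCT:
JCT: 0
SUM: 3  (via JCT)
HUB: 5  (via SUM)
GRN: 14  (via HUB)
ALP: 16  (via GRN)
RIV: 23  (via HUB)
VLY: 29  (via ALP)
Shortest route: JCT–SUM–HUB–GRN–ALP–VLY = $29.

$29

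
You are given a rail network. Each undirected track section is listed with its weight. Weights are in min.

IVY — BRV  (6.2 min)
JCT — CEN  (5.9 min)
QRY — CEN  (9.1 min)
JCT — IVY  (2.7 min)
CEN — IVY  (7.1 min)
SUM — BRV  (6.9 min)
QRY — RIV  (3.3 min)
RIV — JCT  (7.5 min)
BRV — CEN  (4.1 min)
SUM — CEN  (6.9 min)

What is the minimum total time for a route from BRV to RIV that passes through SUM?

Best BRV to SUM: BRV–SUM costing 6.9
Shortest SUM→RIV: SUM–CEN–QRY–RIV = 19.3
Total via SUM: 6.9 + 19.3 = 26.2 min.

26.2 min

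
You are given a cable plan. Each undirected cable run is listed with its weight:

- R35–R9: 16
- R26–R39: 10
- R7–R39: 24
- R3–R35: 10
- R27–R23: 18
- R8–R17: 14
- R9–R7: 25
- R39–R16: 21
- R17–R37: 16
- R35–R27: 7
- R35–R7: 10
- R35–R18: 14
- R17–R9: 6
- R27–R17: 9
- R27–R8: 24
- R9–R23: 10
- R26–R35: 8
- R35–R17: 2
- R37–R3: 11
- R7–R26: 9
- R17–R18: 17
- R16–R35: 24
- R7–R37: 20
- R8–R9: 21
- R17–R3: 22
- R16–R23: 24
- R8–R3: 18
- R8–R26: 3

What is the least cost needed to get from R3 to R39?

28

Settle nodes by increasing distance from R3:
R3: 0
R35: 10  (via R3)
R37: 11  (via R3)
R17: 12  (via R35)
R27: 17  (via R35)
R26: 18  (via R35)
R9: 18  (via R17)
R8: 18  (via R3)
R7: 20  (via R35)
R18: 24  (via R35)
R23: 28  (via R9)
R39: 28  (via R26)
Shortest route: R3 → R35 → R26 → R39 = 28.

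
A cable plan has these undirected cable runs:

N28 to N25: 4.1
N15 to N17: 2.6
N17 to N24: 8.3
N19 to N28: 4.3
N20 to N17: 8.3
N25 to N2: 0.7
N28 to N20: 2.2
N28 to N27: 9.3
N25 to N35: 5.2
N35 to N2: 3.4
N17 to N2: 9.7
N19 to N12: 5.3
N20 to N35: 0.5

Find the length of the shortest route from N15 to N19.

Candidate routes:
N15 - N17 - N20 - N28 - N19: 2.6+8.3+2.2+4.3 = 17.4
N15 - N17 - N2 - N25 - N28 - N19: 2.6+9.7+0.7+4.1+4.3 = 21.4
N15 - N17 - N2 - N35 - N20 - N28 - N19: 2.6+9.7+3.4+0.5+2.2+4.3 = 22.7
Cheapest is N15 - N17 - N20 - N28 - N19 at 17.4.

17.4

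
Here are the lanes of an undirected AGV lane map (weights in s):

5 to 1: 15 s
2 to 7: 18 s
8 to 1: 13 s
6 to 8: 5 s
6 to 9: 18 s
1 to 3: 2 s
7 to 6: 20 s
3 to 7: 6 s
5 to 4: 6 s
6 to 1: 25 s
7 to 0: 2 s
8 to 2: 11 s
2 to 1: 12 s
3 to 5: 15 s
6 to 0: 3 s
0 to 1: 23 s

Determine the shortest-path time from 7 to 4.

Shortest distances from 7:
7: 0
0: 2  (via 7)
6: 5  (via 0)
3: 6  (via 7)
1: 8  (via 3)
8: 10  (via 6)
2: 18  (via 7)
5: 21  (via 3)
9: 23  (via 6)
4: 27  (via 5)
Shortest route: 7 → 3 → 5 → 4 = 27 s.

27 s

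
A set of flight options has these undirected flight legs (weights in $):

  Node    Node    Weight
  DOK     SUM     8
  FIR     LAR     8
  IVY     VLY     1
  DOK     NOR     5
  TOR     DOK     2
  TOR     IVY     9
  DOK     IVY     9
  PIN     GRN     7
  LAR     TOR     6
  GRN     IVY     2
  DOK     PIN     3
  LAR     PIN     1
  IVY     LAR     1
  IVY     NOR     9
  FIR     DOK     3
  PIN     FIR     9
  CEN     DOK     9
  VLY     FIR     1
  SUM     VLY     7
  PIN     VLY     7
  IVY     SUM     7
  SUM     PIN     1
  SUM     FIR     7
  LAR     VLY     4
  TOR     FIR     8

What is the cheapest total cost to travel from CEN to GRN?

Candidate routes:
CEN–DOK–PIN–LAR–IVY–GRN: 9+3+1+1+2 = 16
CEN–DOK–IVY–GRN: 9+9+2 = 20
CEN–DOK–PIN–LAR–VLY–IVY–GRN: 9+3+1+4+1+2 = 20
CEN–DOK–PIN–GRN: 9+3+7 = 19
Cheapest is CEN–DOK–PIN–LAR–IVY–GRN at $16.

$16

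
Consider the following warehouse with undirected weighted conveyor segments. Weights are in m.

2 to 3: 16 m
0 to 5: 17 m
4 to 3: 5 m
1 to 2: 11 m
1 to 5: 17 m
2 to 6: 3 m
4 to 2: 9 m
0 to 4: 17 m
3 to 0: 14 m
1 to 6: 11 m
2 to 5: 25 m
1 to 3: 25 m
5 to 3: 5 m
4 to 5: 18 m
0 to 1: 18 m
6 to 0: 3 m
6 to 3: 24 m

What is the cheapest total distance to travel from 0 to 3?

14 m

Shortest distances from 0:
0: 0
6: 3  (via 0)
2: 6  (via 6)
1: 14  (via 6)
3: 14  (via 0)
Shortest route: 0–3 = 14 m.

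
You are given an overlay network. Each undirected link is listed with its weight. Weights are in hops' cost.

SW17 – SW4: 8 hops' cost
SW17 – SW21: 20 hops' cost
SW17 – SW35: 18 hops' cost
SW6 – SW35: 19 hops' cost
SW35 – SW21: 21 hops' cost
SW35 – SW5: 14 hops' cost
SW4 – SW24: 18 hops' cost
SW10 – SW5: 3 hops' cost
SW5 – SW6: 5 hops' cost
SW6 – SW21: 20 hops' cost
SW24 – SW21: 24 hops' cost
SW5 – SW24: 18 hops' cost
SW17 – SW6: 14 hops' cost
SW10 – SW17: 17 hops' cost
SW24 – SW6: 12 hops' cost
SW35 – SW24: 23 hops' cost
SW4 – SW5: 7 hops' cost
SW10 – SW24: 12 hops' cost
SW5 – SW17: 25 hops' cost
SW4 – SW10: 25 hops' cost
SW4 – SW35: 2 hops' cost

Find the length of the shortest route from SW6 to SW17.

Compare a few routes:
SW6–SW5–SW4–SW17: 5+7+8 = 20
SW6–SW5–SW10–SW17: 5+3+17 = 25
SW6–SW17: 14 = 14
Cheapest is SW6–SW17 at 14 hops' cost.

14 hops' cost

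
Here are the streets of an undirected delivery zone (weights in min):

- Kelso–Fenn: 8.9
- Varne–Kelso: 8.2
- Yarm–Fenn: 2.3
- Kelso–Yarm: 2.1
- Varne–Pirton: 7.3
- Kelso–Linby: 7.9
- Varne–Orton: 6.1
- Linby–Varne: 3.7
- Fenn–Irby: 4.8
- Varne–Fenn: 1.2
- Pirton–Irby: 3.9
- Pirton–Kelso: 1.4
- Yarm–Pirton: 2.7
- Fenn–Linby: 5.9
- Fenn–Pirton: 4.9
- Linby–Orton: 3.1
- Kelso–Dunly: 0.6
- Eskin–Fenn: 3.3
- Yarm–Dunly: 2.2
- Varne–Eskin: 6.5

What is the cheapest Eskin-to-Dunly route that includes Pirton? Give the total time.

10.2 min

Best Eskin to Pirton: Eskin–Fenn–Pirton costing 8.2
Best Pirton to Dunly: Pirton–Kelso–Dunly costing 2
Total via Pirton: 8.2 + 2 = 10.2 min.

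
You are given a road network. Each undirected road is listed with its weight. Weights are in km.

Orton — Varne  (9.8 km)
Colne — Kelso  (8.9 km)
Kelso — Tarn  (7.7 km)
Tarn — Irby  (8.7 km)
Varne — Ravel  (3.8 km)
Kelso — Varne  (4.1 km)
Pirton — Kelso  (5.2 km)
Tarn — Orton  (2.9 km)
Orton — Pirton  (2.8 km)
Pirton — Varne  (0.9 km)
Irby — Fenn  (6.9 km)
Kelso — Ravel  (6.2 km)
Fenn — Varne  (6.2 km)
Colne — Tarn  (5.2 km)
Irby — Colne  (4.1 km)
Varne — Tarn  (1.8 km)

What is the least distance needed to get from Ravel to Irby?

14.3 km

Compare a few routes:
Ravel–Varne–Tarn–Irby: 3.8+1.8+8.7 = 14.3
Ravel–Varne–Tarn–Colne–Irby: 3.8+1.8+5.2+4.1 = 14.9
Cheapest is Ravel–Varne–Tarn–Irby at 14.3 km.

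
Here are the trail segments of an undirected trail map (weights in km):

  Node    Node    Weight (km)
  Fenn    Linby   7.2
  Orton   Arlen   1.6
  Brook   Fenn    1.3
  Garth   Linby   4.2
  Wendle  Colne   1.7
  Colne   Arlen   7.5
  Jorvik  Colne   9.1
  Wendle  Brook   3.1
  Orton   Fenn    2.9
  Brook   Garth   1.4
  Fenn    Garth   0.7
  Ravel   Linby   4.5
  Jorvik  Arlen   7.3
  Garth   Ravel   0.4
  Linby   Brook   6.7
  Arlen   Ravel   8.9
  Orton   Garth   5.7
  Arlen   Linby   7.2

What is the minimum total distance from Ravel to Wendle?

Running Dijkstra from Ravel:
Ravel: 0
Garth: 0.4  (via Ravel)
Fenn: 1.1  (via Garth)
Brook: 1.8  (via Garth)
Orton: 4  (via Fenn)
Linby: 4.5  (via Ravel)
Wendle: 4.9  (via Brook)
Shortest route: Ravel → Garth → Brook → Wendle = 4.9 km.

4.9 km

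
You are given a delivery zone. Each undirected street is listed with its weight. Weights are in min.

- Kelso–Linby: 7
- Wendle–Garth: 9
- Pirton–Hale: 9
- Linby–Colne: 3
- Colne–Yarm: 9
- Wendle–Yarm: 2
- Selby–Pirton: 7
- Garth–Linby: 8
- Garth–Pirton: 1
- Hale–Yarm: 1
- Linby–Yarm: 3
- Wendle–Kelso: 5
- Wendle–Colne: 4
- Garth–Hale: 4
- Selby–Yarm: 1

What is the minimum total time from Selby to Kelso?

Candidate routes:
Selby - Yarm - Wendle - Kelso: 1+2+5 = 8
Selby - Yarm - Linby - Kelso: 1+3+7 = 11
Selby - Yarm - Linby - Colne - Wendle - Kelso: 1+3+3+4+5 = 16
Cheapest is Selby - Yarm - Wendle - Kelso at 8 min.

8 min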